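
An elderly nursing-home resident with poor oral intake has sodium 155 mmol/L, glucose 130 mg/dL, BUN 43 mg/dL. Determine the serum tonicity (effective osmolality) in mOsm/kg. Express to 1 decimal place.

317.2 mOsm/kg

Effective osmolality excludes urea (freely permeant across cell membranes):
2·Na + glucose/18
= 2·155 + 130/18
= 310 + 7.22
= 317.22 mOsm/kg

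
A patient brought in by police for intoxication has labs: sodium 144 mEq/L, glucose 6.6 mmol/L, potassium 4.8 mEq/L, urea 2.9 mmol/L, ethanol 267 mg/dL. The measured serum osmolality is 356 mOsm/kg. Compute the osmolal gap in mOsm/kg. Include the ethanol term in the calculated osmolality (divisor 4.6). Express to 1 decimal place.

0.5 mOsm/kg

Calculated osmolality = 2·Na + glucose + urea + ethanol/4.6
= 2·144 + 6.6 + 2.9 + 267/4.6
= 288 + 6.60 + 2.90 + 58.04
= 355.54 mOsm/kg ≈ 355.5 mOsm/kg
Osmolar gap = measured − calculated = 356 − 355.5 = 0.5 mOsm/kg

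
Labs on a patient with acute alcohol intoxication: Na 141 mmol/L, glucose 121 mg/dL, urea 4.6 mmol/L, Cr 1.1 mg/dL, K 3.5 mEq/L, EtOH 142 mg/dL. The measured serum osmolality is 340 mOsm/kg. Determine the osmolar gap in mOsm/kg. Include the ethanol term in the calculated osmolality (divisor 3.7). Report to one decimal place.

8.3 mOsm/kg

Calculated osmolality = 2·Na + glucose/18 + urea + ethanol/3.7
= 2·141 + 121/18 + 4.6 + 142/3.7
= 282 + 6.72 + 4.60 + 38.38
= 331.7 mOsm/kg ≈ 331.7 mOsm/kg
Osmolar gap = measured − calculated = 340 − 331.7 = 8.3 mOsm/kg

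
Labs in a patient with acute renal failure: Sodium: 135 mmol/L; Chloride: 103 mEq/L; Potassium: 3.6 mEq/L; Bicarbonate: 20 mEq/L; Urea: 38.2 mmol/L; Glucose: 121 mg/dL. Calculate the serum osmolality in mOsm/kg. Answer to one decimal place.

314.9 mOsm/kg

Calculated osmolality = 2·Na + glucose/18 + urea
= 2·135 + 121/18 + 38.2
= 270 + 6.72 + 38.20
= 314.92 mOsm/kg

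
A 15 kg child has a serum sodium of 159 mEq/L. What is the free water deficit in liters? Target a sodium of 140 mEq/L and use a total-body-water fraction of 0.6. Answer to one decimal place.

TBW = 0.6 · 15 = 9 L
Free water deficit = TBW · (Na/140 − 1)
= 9 · (159/140 − 1)
= 9 · 0.1357
= 1.22 L

1.2 L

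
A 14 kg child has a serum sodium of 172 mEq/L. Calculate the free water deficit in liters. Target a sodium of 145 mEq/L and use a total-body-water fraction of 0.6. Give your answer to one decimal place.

TBW = 0.6 · 14 = 8.4 L
Free water deficit = TBW · (Na/145 − 1)
= 8.4 · (172/145 − 1)
= 8.4 · 0.1862
= 1.56 L

1.6 L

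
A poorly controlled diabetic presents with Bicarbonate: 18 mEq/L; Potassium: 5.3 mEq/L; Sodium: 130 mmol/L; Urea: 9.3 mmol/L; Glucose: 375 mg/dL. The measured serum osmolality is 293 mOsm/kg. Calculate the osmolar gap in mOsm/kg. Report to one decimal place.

2.9 mOsm/kg

Calculated osmolality = 2·Na + glucose/18 + urea
= 2·130 + 375/18 + 9.3
= 260 + 20.83 + 9.30
= 290.13 mOsm/kg ≈ 290.1 mOsm/kg
Osmolar gap = measured − calculated = 293 − 290.1 = 2.9 mOsm/kg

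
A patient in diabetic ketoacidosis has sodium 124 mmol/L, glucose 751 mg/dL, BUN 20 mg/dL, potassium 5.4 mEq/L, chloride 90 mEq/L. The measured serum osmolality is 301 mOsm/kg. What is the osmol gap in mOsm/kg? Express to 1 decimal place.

Calculated osmolality = 2·Na + glucose/18 + BUN/2.8
= 2·124 + 751/18 + 20/2.8
= 248 + 41.72 + 7.14
= 296.86 mOsm/kg ≈ 296.9 mOsm/kg
Osmolar gap = measured − calculated = 301 − 296.9 = 4.1 mOsm/kg

4.1 mOsm/kg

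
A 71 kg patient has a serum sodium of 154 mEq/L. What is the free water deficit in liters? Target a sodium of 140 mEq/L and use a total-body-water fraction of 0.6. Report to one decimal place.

TBW = 0.6 · 71 = 42.6 L
Free water deficit = TBW · (Na/140 − 1)
= 42.6 · (154/140 − 1)
= 42.6 · 0.1
= 4.26 L

4.3 L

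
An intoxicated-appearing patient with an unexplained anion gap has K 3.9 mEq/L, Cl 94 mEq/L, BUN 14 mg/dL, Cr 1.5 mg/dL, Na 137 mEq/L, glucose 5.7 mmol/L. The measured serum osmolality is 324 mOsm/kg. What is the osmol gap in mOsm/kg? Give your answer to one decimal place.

Calculated osmolality = 2·Na + glucose + BUN/2.8
= 2·137 + 5.7 + 14/2.8
= 274 + 5.70 + 5
= 284.7 mOsm/kg ≈ 284.7 mOsm/kg
Osmolar gap = measured − calculated = 324 − 284.7 = 39.3 mOsm/kg

39.3 mOsm/kg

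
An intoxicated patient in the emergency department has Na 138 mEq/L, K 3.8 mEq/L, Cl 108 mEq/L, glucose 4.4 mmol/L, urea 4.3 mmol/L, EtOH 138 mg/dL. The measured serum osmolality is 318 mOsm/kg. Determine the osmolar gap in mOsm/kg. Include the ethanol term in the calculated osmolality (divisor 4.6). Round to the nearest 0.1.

Calculated osmolality = 2·Na + glucose + urea + ethanol/4.6
= 2·138 + 4.4 + 4.3 + 138/4.6
= 276 + 4.40 + 4.30 + 30
= 314.7 mOsm/kg ≈ 314.7 mOsm/kg
Osmolar gap = measured − calculated = 318 − 314.7 = 3.3 mOsm/kg

3.3 mOsm/kg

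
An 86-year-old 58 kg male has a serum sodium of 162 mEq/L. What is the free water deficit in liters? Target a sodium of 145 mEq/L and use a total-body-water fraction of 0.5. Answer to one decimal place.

TBW = 0.5 · 58 = 29 L
Free water deficit = TBW · (Na/145 − 1)
= 29 · (162/145 − 1)
= 29 · 0.1172
= 3.4 L

3.4 L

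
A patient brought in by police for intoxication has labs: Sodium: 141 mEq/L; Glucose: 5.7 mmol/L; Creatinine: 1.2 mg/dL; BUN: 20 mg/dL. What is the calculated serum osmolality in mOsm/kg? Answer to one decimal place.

294.8 mOsm/kg

Calculated osmolality = 2·Na + glucose + BUN/2.8
= 2·141 + 5.7 + 20/2.8
= 282 + 5.70 + 7.14
= 294.84 mOsm/kg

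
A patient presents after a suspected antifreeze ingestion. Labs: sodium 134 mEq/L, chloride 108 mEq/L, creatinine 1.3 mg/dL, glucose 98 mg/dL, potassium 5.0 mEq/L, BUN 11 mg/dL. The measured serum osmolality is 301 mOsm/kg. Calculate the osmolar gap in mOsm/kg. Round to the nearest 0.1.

23.6 mOsm/kg

Calculated osmolality = 2·Na + glucose/18 + BUN/2.8
= 2·134 + 98/18 + 11/2.8
= 268 + 5.44 + 3.93
= 277.37 mOsm/kg ≈ 277.4 mOsm/kg
Osmolar gap = measured − calculated = 301 − 277.4 = 23.6 mOsm/kg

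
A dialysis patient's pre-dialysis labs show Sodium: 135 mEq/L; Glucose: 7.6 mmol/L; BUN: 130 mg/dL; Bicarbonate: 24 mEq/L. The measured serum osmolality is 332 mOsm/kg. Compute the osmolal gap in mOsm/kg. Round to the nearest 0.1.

8.0 mOsm/kg

Calculated osmolality = 2·Na + glucose + BUN/2.8
= 2·135 + 7.6 + 130/2.8
= 270 + 7.60 + 46.43
= 324.03 mOsm/kg ≈ 324.0 mOsm/kg
Osmolar gap = measured − calculated = 332 − 324.0 = 8.0 mOsm/kg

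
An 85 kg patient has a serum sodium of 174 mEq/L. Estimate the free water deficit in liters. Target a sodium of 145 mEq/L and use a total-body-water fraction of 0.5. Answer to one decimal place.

8.5 L

TBW = 0.5 · 85 = 42.5 L
Free water deficit = TBW · (Na/145 − 1)
= 42.5 · (174/145 − 1)
= 42.5 · 0.2
= 8.5 L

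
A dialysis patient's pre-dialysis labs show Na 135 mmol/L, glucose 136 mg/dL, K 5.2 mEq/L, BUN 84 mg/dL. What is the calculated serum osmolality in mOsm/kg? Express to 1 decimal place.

307.6 mOsm/kg

Calculated osmolality = 2·Na + glucose/18 + BUN/2.8
= 2·135 + 136/18 + 84/2.8
= 270 + 7.56 + 30
= 307.56 mOsm/kg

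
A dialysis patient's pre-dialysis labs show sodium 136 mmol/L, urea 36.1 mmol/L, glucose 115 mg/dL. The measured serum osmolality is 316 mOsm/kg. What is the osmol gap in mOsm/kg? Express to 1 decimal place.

1.5 mOsm/kg

Calculated osmolality = 2·Na + glucose/18 + urea
= 2·136 + 115/18 + 36.1
= 272 + 6.39 + 36.10
= 314.49 mOsm/kg ≈ 314.5 mOsm/kg
Osmolar gap = measured − calculated = 316 − 314.5 = 1.5 mOsm/kg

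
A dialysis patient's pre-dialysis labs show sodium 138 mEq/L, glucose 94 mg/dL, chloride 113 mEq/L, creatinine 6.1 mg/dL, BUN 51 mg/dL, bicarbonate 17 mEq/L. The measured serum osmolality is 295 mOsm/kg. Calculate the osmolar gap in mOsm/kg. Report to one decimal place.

Calculated osmolality = 2·Na + glucose/18 + BUN/2.8
= 2·138 + 94/18 + 51/2.8
= 276 + 5.22 + 18.21
= 299.43 mOsm/kg ≈ 299.4 mOsm/kg
Osmolar gap = measured − calculated = 295 − 299.4 = -4.4 mOsm/kg

-4.4 mOsm/kg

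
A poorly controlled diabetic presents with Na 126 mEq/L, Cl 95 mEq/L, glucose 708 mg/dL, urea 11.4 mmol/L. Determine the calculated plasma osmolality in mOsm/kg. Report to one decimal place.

Calculated osmolality = 2·Na + glucose/18 + urea
= 2·126 + 708/18 + 11.4
= 252 + 39.33 + 11.40
= 302.73 mOsm/kg

302.7 mOsm/kg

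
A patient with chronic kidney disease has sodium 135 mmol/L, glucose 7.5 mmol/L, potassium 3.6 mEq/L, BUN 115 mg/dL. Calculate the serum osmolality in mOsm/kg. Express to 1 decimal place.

318.6 mOsm/kg

Calculated osmolality = 2·Na + glucose + BUN/2.8
= 2·135 + 7.5 + 115/2.8
= 270 + 7.50 + 41.07
= 318.57 mOsm/kg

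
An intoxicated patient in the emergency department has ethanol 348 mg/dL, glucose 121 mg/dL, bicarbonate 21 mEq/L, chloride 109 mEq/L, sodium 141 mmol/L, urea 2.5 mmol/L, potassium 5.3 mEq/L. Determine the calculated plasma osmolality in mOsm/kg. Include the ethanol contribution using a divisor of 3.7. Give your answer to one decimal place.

Calculated osmolality = 2·Na + glucose/18 + urea + ethanol/3.7
= 2·141 + 121/18 + 2.5 + 348/3.7
= 282 + 6.72 + 2.50 + 94.05
= 385.27 mOsm/kg

385.3 mOsm/kg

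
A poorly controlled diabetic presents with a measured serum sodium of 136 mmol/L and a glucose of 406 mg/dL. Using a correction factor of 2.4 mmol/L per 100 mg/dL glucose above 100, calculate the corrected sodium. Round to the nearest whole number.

Corrected Na = measured Na + 2.4 · (glucose − 100)/100
= 136 + 2.4 · (406 − 100)/100
= 136 + 7.3
= 143.3 mmol/L

143 mmol/L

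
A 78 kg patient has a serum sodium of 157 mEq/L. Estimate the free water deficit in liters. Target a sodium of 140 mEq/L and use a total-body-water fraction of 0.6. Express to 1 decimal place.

5.7 L

TBW = 0.6 · 78 = 46.8 L
Free water deficit = TBW · (Na/140 − 1)
= 46.8 · (157/140 − 1)
= 46.8 · 0.1214
= 5.68 L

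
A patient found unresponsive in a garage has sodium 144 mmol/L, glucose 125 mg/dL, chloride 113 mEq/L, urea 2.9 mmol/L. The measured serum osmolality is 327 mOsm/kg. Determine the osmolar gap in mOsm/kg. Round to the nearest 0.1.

Calculated osmolality = 2·Na + glucose/18 + urea
= 2·144 + 125/18 + 2.9
= 288 + 6.94 + 2.90
= 297.84 mOsm/kg ≈ 297.8 mOsm/kg
Osmolar gap = measured − calculated = 327 − 297.8 = 29.2 mOsm/kg

29.2 mOsm/kg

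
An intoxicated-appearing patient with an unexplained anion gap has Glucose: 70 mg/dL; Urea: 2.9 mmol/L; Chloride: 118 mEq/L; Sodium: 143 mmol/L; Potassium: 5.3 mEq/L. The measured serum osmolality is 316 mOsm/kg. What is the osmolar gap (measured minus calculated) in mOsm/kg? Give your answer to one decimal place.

Calculated osmolality = 2·Na + glucose/18 + urea
= 2·143 + 70/18 + 2.9
= 286 + 3.89 + 2.90
= 292.79 mOsm/kg ≈ 292.8 mOsm/kg
Osmolar gap = measured − calculated = 316 − 292.8 = 23.2 mOsm/kg

23.2 mOsm/kg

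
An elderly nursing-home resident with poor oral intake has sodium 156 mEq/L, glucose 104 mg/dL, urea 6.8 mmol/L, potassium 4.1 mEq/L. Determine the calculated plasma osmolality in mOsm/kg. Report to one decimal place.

Calculated osmolality = 2·Na + glucose/18 + urea
= 2·156 + 104/18 + 6.8
= 312 + 5.78 + 6.80
= 324.58 mOsm/kg

324.6 mOsm/kg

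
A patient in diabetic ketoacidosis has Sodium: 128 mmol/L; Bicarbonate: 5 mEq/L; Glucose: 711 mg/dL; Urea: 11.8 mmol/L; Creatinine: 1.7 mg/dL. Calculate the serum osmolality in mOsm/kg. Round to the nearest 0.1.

307.3 mOsm/kg

Calculated osmolality = 2·Na + glucose/18 + urea
= 2·128 + 711/18 + 11.8
= 256 + 39.50 + 11.80
= 307.3 mOsm/kg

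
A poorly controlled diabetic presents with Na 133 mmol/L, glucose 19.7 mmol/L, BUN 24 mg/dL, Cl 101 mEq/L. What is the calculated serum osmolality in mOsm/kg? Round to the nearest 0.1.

Calculated osmolality = 2·Na + glucose + BUN/2.8
= 2·133 + 19.7 + 24/2.8
= 266 + 19.70 + 8.57
= 294.27 mOsm/kg

294.3 mOsm/kg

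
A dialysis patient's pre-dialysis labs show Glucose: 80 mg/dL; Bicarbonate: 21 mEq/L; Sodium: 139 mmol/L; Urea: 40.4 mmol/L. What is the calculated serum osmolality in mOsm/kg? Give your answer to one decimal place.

Calculated osmolality = 2·Na + glucose/18 + urea
= 2·139 + 80/18 + 40.4
= 278 + 4.44 + 40.40
= 322.84 mOsm/kg

322.8 mOsm/kg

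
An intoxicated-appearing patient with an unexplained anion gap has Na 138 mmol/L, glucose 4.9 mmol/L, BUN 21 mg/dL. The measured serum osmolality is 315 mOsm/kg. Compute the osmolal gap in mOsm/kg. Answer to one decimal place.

Calculated osmolality = 2·Na + glucose + BUN/2.8
= 2·138 + 4.9 + 21/2.8
= 276 + 4.90 + 7.50
= 288.4 mOsm/kg ≈ 288.4 mOsm/kg
Osmolar gap = measured − calculated = 315 − 288.4 = 26.6 mOsm/kg

26.6 mOsm/kg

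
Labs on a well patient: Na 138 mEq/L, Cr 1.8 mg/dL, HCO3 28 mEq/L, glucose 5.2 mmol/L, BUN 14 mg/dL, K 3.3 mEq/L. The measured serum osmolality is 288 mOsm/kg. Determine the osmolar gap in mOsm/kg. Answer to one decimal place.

1.8 mOsm/kg

Calculated osmolality = 2·Na + glucose + BUN/2.8
= 2·138 + 5.2 + 14/2.8
= 276 + 5.20 + 5
= 286.2 mOsm/kg ≈ 286.2 mOsm/kg
Osmolar gap = measured − calculated = 288 − 286.2 = 1.8 mOsm/kg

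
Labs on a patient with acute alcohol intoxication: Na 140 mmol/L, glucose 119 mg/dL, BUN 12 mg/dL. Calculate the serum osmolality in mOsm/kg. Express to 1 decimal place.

290.9 mOsm/kg

Calculated osmolality = 2·Na + glucose/18 + BUN/2.8
= 2·140 + 119/18 + 12/2.8
= 280 + 6.61 + 4.29
= 290.9 mOsm/kg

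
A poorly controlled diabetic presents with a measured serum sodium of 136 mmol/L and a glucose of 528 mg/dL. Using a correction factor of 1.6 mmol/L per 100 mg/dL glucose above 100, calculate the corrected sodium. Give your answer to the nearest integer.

143 mmol/L

Corrected Na = measured Na + 1.6 · (glucose − 100)/100
= 136 + 1.6 · (528 − 100)/100
= 136 + 6.8
= 142.8 mmol/L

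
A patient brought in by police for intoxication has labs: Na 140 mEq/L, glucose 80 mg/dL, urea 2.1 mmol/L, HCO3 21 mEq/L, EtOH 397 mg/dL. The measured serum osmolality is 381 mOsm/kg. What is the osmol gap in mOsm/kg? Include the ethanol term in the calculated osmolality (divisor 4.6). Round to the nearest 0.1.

Calculated osmolality = 2·Na + glucose/18 + urea + ethanol/4.6
= 2·140 + 80/18 + 2.1 + 397/4.6
= 280 + 4.44 + 2.10 + 86.30
= 372.84 mOsm/kg ≈ 372.8 mOsm/kg
Osmolar gap = measured − calculated = 381 − 372.8 = 8.2 mOsm/kg

8.2 mOsm/kg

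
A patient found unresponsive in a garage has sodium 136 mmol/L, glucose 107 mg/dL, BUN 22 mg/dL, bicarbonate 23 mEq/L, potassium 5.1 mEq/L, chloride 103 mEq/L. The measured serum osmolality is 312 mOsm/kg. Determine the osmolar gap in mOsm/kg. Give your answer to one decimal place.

Calculated osmolality = 2·Na + glucose/18 + BUN/2.8
= 2·136 + 107/18 + 22/2.8
= 272 + 5.94 + 7.86
= 285.8 mOsm/kg ≈ 285.8 mOsm/kg
Osmolar gap = measured − calculated = 312 − 285.8 = 26.2 mOsm/kg

26.2 mOsm/kg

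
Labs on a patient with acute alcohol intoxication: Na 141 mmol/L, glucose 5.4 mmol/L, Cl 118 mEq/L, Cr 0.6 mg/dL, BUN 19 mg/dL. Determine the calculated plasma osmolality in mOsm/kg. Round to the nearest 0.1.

Calculated osmolality = 2·Na + glucose + BUN/2.8
= 2·141 + 5.4 + 19/2.8
= 282 + 5.40 + 6.79
= 294.19 mOsm/kg

294.2 mOsm/kg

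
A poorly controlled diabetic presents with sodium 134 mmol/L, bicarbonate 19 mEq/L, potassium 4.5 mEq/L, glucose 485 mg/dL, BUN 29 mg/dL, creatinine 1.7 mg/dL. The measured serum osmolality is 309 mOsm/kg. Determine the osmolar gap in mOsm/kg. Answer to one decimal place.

Calculated osmolality = 2·Na + glucose/18 + BUN/2.8
= 2·134 + 485/18 + 29/2.8
= 268 + 26.94 + 10.36
= 305.3 mOsm/kg ≈ 305.3 mOsm/kg
Osmolar gap = measured − calculated = 309 − 305.3 = 3.7 mOsm/kg

3.7 mOsm/kg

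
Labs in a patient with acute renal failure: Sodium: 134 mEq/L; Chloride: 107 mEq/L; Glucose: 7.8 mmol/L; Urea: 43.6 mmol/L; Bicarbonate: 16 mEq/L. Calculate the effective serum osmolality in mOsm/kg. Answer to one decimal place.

Effective osmolality excludes urea (freely permeant across cell membranes):
2·Na + glucose
= 2·134 + 7.8
= 268 + 7.8
= 275.8 mOsm/kg

275.8 mOsm/kg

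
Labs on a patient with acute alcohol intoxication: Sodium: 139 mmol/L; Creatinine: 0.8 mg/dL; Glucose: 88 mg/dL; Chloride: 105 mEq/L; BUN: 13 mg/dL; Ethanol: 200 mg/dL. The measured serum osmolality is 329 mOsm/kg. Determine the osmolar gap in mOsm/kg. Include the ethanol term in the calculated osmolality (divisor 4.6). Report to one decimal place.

-2.0 mOsm/kg

Calculated osmolality = 2·Na + glucose/18 + BUN/2.8 + ethanol/4.6
= 2·139 + 88/18 + 13/2.8 + 200/4.6
= 278 + 4.89 + 4.64 + 43.48
= 331.01 mOsm/kg ≈ 331.0 mOsm/kg
Osmolar gap = measured − calculated = 329 − 331.0 = -2.0 mOsm/kg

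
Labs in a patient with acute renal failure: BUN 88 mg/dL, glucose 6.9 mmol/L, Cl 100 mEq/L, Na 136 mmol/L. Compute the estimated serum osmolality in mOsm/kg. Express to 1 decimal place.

Calculated osmolality = 2·Na + glucose + BUN/2.8
= 2·136 + 6.9 + 88/2.8
= 272 + 6.90 + 31.43
= 310.33 mOsm/kg

310.3 mOsm/kg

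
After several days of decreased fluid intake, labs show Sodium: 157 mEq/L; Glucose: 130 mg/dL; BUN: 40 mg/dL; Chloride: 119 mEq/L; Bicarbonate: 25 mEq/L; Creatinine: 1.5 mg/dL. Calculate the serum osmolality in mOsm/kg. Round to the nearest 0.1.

Calculated osmolality = 2·Na + glucose/18 + BUN/2.8
= 2·157 + 130/18 + 40/2.8
= 314 + 7.22 + 14.29
= 335.51 mOsm/kg

335.5 mOsm/kg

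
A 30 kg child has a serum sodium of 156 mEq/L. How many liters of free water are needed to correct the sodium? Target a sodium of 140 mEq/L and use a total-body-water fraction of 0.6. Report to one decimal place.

TBW = 0.6 · 30 = 18 L
Free water deficit = TBW · (Na/140 − 1)
= 18 · (156/140 − 1)
= 18 · 0.1143
= 2.06 L

2.1 L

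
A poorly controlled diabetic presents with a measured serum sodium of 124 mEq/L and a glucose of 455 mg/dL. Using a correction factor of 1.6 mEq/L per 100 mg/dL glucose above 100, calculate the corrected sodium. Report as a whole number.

Corrected Na = measured Na + 1.6 · (glucose − 100)/100
= 124 + 1.6 · (455 − 100)/100
= 124 + 5.7
= 129.7 mEq/L

130 mEq/L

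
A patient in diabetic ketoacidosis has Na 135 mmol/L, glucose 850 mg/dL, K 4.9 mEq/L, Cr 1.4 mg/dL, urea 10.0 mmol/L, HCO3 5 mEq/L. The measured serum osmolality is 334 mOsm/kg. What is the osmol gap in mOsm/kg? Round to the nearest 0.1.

Calculated osmolality = 2·Na + glucose/18 + urea
= 2·135 + 850/18 + 10
= 270 + 47.22 + 10
= 327.22 mOsm/kg ≈ 327.2 mOsm/kg
Osmolar gap = measured − calculated = 334 − 327.2 = 6.8 mOsm/kg

6.8 mOsm/kg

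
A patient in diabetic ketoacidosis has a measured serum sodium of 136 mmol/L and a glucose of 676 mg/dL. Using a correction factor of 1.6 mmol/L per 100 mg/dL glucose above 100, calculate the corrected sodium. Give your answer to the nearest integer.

145 mmol/L

Corrected Na = measured Na + 1.6 · (glucose − 100)/100
= 136 + 1.6 · (676 − 100)/100
= 136 + 9.2
= 145.2 mmol/L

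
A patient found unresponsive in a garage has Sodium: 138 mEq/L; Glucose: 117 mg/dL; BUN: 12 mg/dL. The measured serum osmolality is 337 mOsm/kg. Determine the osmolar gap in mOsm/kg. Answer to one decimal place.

Calculated osmolality = 2·Na + glucose/18 + BUN/2.8
= 2·138 + 117/18 + 12/2.8
= 276 + 6.50 + 4.29
= 286.79 mOsm/kg ≈ 286.8 mOsm/kg
Osmolar gap = measured − calculated = 337 − 286.8 = 50.2 mOsm/kg

50.2 mOsm/kg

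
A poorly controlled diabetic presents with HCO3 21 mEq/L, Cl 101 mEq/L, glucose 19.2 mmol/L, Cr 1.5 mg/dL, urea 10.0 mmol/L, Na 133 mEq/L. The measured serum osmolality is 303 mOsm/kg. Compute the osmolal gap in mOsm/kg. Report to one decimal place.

7.8 mOsm/kg

Calculated osmolality = 2·Na + glucose + urea
= 2·133 + 19.2 + 10
= 266 + 19.20 + 10
= 295.2 mOsm/kg ≈ 295.2 mOsm/kg
Osmolar gap = measured − calculated = 303 − 295.2 = 7.8 mOsm/kg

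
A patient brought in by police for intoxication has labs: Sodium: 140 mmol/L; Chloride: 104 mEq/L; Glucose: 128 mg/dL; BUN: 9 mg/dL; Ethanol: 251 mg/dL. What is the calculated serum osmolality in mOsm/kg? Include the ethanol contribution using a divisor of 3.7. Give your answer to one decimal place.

Calculated osmolality = 2·Na + glucose/18 + BUN/2.8 + ethanol/3.7
= 2·140 + 128/18 + 9/2.8 + 251/3.7
= 280 + 7.11 + 3.21 + 67.84
= 358.16 mOsm/kg

358.2 mOsm/kg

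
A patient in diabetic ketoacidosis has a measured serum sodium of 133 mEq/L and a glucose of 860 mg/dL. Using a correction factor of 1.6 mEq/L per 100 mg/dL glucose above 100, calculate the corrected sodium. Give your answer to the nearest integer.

145 mEq/L

Corrected Na = measured Na + 1.6 · (glucose − 100)/100
= 133 + 1.6 · (860 − 100)/100
= 133 + 12.2
= 145.2 mEq/L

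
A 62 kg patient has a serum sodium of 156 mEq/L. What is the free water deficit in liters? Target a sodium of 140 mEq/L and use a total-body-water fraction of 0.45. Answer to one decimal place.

3.2 L

TBW = 0.45 · 62 = 27.9 L
Free water deficit = TBW · (Na/140 − 1)
= 27.9 · (156/140 − 1)
= 27.9 · 0.1143
= 3.19 L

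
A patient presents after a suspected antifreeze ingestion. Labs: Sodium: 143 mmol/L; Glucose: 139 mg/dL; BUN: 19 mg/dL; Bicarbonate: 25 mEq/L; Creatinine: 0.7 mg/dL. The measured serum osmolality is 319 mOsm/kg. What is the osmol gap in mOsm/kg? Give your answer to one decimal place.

Calculated osmolality = 2·Na + glucose/18 + BUN/2.8
= 2·143 + 139/18 + 19/2.8
= 286 + 7.72 + 6.79
= 300.51 mOsm/kg ≈ 300.5 mOsm/kg
Osmolar gap = measured − calculated = 319 − 300.5 = 18.5 mOsm/kg

18.5 mOsm/kg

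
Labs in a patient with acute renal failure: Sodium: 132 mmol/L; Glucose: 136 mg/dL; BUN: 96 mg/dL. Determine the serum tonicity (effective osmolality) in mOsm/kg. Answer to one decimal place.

271.6 mOsm/kg

Effective osmolality excludes urea (freely permeant across cell membranes):
2·Na + glucose/18
= 2·132 + 136/18
= 264 + 7.56
= 271.56 mOsm/kg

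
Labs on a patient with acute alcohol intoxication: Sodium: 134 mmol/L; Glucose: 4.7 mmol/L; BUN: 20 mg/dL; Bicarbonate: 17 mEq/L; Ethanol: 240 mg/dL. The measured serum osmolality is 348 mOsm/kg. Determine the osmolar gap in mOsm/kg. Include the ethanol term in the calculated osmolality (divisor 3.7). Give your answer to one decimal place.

3.3 mOsm/kg

Calculated osmolality = 2·Na + glucose + BUN/2.8 + ethanol/3.7
= 2·134 + 4.7 + 20/2.8 + 240/3.7
= 268 + 4.70 + 7.14 + 64.86
= 344.7 mOsm/kg ≈ 344.7 mOsm/kg
Osmolar gap = measured − calculated = 348 − 344.7 = 3.3 mOsm/kg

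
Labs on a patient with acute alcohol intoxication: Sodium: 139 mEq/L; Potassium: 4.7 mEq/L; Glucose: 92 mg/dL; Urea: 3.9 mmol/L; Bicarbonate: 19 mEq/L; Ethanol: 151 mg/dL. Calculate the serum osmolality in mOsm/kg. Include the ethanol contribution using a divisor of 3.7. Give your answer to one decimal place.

Calculated osmolality = 2·Na + glucose/18 + urea + ethanol/3.7
= 2·139 + 92/18 + 3.9 + 151/3.7
= 278 + 5.11 + 3.90 + 40.81
= 327.82 mOsm/kg

327.8 mOsm/kg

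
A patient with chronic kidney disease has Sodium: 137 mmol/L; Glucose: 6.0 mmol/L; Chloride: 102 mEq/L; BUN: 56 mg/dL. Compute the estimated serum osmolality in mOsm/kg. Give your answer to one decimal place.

Calculated osmolality = 2·Na + glucose + BUN/2.8
= 2·137 + 6 + 56/2.8
= 274 + 6 + 20
= 300 mOsm/kg

300.0 mOsm/kg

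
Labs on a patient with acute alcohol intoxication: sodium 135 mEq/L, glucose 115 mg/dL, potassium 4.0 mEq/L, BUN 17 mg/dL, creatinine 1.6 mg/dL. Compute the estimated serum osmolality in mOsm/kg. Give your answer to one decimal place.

Calculated osmolality = 2·Na + glucose/18 + BUN/2.8
= 2·135 + 115/18 + 17/2.8
= 270 + 6.39 + 6.07
= 282.46 mOsm/kg

282.5 mOsm/kg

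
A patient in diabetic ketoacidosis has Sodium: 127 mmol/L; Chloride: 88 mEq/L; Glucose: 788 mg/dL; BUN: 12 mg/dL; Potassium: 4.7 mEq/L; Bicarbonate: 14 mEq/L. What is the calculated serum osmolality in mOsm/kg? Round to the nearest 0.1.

Calculated osmolality = 2·Na + glucose/18 + BUN/2.8
= 2·127 + 788/18 + 12/2.8
= 254 + 43.78 + 4.29
= 302.07 mOsm/kg

302.1 mOsm/kg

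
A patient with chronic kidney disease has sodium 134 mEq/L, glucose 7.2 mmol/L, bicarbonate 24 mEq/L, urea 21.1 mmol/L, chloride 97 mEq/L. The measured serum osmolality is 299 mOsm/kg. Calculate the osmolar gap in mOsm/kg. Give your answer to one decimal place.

Calculated osmolality = 2·Na + glucose + urea
= 2·134 + 7.2 + 21.1
= 268 + 7.20 + 21.10
= 296.3 mOsm/kg ≈ 296.3 mOsm/kg
Osmolar gap = measured − calculated = 299 − 296.3 = 2.7 mOsm/kg

2.7 mOsm/kg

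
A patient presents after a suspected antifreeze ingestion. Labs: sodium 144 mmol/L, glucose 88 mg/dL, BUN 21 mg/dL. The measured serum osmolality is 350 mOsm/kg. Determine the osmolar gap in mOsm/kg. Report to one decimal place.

49.6 mOsm/kg

Calculated osmolality = 2·Na + glucose/18 + BUN/2.8
= 2·144 + 88/18 + 21/2.8
= 288 + 4.89 + 7.50
= 300.39 mOsm/kg ≈ 300.4 mOsm/kg
Osmolar gap = measured − calculated = 350 − 300.4 = 49.6 mOsm/kg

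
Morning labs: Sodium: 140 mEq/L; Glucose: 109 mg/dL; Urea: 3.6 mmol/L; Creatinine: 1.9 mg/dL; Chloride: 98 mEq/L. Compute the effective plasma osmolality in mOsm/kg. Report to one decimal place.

Effective osmolality excludes urea (freely permeant across cell membranes):
2·Na + glucose/18
= 2·140 + 109/18
= 280 + 6.06
= 286.06 mOsm/kg

286.1 mOsm/kg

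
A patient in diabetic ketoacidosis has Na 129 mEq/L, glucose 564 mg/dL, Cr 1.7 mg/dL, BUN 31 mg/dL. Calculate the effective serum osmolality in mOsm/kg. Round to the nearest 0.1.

Effective osmolality excludes urea (freely permeant across cell membranes):
2·Na + glucose/18
= 2·129 + 564/18
= 258 + 31.33
= 289.33 mOsm/kg

289.3 mOsm/kg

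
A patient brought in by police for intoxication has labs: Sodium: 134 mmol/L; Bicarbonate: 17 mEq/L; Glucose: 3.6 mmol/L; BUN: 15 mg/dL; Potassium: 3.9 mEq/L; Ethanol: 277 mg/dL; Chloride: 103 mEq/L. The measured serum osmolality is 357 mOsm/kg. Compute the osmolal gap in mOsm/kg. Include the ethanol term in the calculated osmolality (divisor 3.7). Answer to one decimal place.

5.2 mOsm/kg

Calculated osmolality = 2·Na + glucose + BUN/2.8 + ethanol/3.7
= 2·134 + 3.6 + 15/2.8 + 277/3.7
= 268 + 3.60 + 5.36 + 74.86
= 351.82 mOsm/kg ≈ 351.8 mOsm/kg
Osmolar gap = measured − calculated = 357 − 351.8 = 5.2 mOsm/kg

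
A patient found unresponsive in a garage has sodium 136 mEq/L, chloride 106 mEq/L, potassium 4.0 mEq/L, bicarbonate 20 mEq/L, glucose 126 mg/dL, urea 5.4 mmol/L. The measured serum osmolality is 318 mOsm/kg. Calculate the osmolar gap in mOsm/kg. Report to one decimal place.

33.6 mOsm/kg

Calculated osmolality = 2·Na + glucose/18 + urea
= 2·136 + 126/18 + 5.4
= 272 + 7 + 5.40
= 284.4 mOsm/kg ≈ 284.4 mOsm/kg
Osmolar gap = measured − calculated = 318 − 284.4 = 33.6 mOsm/kg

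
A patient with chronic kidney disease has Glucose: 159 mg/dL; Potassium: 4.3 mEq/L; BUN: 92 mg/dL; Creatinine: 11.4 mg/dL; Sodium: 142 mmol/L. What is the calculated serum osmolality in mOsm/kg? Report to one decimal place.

325.7 mOsm/kg

Calculated osmolality = 2·Na + glucose/18 + BUN/2.8
= 2·142 + 159/18 + 92/2.8
= 284 + 8.83 + 32.86
= 325.69 mOsm/kg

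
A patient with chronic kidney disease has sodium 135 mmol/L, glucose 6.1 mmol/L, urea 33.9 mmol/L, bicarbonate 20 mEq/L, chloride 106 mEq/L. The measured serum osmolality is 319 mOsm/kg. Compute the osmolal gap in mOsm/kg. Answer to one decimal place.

9.0 mOsm/kg

Calculated osmolality = 2·Na + glucose + urea
= 2·135 + 6.1 + 33.9
= 270 + 6.10 + 33.90
= 310 mOsm/kg ≈ 310.0 mOsm/kg
Osmolar gap = measured − calculated = 319 − 310.0 = 9.0 mOsm/kg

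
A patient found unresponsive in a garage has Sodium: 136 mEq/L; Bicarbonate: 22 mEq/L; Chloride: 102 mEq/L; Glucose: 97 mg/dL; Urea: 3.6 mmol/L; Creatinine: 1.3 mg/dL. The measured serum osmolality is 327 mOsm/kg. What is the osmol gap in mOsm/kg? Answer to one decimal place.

Calculated osmolality = 2·Na + glucose/18 + urea
= 2·136 + 97/18 + 3.6
= 272 + 5.39 + 3.60
= 280.99 mOsm/kg ≈ 281.0 mOsm/kg
Osmolar gap = measured − calculated = 327 − 281.0 = 46.0 mOsm/kg

46.0 mOsm/kg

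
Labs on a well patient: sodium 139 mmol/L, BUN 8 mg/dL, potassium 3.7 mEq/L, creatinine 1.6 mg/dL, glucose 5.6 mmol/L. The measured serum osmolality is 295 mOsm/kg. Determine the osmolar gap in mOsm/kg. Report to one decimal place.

Calculated osmolality = 2·Na + glucose + BUN/2.8
= 2·139 + 5.6 + 8/2.8
= 278 + 5.60 + 2.86
= 286.46 mOsm/kg ≈ 286.5 mOsm/kg
Osmolar gap = measured − calculated = 295 − 286.5 = 8.5 mOsm/kg

8.5 mOsm/kg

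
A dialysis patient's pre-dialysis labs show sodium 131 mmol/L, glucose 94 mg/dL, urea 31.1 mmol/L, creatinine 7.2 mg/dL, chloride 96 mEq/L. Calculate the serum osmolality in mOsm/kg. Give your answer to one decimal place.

298.3 mOsm/kg

Calculated osmolality = 2·Na + glucose/18 + urea
= 2·131 + 94/18 + 31.1
= 262 + 5.22 + 31.10
= 298.32 mOsm/kg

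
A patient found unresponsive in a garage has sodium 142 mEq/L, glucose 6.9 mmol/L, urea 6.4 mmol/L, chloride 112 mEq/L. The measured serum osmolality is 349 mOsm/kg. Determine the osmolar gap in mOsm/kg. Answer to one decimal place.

51.7 mOsm/kg

Calculated osmolality = 2·Na + glucose + urea
= 2·142 + 6.9 + 6.4
= 284 + 6.90 + 6.40
= 297.3 mOsm/kg ≈ 297.3 mOsm/kg
Osmolar gap = measured − calculated = 349 − 297.3 = 51.7 mOsm/kg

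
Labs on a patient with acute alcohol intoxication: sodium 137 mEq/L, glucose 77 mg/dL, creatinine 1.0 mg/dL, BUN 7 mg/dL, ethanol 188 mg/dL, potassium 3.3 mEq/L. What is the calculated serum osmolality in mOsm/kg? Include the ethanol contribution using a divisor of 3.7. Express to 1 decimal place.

331.6 mOsm/kg

Calculated osmolality = 2·Na + glucose/18 + BUN/2.8 + ethanol/3.7
= 2·137 + 77/18 + 7/2.8 + 188/3.7
= 274 + 4.28 + 2.50 + 50.81
= 331.59 mOsm/kg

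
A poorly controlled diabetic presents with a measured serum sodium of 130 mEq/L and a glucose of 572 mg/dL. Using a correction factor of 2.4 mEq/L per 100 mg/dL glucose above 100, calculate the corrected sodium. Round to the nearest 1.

Corrected Na = measured Na + 2.4 · (glucose − 100)/100
= 130 + 2.4 · (572 − 100)/100
= 130 + 11.3
= 141.3 mEq/L

141 mEq/L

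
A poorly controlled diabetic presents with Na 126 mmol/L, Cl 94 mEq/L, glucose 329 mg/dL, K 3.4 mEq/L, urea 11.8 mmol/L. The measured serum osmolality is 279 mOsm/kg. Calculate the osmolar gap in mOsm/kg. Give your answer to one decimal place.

Calculated osmolality = 2·Na + glucose/18 + urea
= 2·126 + 329/18 + 11.8
= 252 + 18.28 + 11.80
= 282.08 mOsm/kg ≈ 282.1 mOsm/kg
Osmolar gap = measured − calculated = 279 − 282.1 = -3.1 mOsm/kg

-3.1 mOsm/kg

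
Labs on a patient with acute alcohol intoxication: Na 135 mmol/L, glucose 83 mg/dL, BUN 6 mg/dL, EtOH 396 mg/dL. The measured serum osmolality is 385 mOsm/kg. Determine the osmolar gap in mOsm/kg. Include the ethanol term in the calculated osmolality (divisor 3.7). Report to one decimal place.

1.2 mOsm/kg

Calculated osmolality = 2·Na + glucose/18 + BUN/2.8 + ethanol/3.7
= 2·135 + 83/18 + 6/2.8 + 396/3.7
= 270 + 4.61 + 2.14 + 107.03
= 383.78 mOsm/kg ≈ 383.8 mOsm/kg
Osmolar gap = measured − calculated = 385 − 383.8 = 1.2 mOsm/kg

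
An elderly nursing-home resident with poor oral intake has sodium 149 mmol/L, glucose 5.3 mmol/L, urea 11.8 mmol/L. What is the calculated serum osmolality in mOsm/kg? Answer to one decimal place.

Calculated osmolality = 2·Na + glucose + urea
= 2·149 + 5.3 + 11.8
= 298 + 5.30 + 11.80
= 315.1 mOsm/kg

315.1 mOsm/kg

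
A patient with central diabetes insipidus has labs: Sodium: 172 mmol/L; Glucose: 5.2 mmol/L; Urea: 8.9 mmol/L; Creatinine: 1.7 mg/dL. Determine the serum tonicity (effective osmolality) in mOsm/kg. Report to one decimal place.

349.2 mOsm/kg

Effective osmolality excludes urea (freely permeant across cell membranes):
2·Na + glucose
= 2·172 + 5.2
= 344 + 5.2
= 349.2 mOsm/kg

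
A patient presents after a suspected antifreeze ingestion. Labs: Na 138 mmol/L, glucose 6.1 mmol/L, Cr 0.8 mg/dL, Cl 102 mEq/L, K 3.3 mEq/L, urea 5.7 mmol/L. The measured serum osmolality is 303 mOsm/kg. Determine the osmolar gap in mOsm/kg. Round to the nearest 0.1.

Calculated osmolality = 2·Na + glucose + urea
= 2·138 + 6.1 + 5.7
= 276 + 6.10 + 5.70
= 287.8 mOsm/kg ≈ 287.8 mOsm/kg
Osmolar gap = measured − calculated = 303 − 287.8 = 15.2 mOsm/kg

15.2 mOsm/kg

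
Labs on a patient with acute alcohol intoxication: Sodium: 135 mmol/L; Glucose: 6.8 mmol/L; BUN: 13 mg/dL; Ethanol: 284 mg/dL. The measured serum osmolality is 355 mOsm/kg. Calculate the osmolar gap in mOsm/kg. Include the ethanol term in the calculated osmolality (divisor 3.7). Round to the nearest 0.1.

-3.2 mOsm/kg

Calculated osmolality = 2·Na + glucose + BUN/2.8 + ethanol/3.7
= 2·135 + 6.8 + 13/2.8 + 284/3.7
= 270 + 6.80 + 4.64 + 76.76
= 358.2 mOsm/kg ≈ 358.2 mOsm/kg
Osmolar gap = measured − calculated = 355 − 358.2 = -3.2 mOsm/kg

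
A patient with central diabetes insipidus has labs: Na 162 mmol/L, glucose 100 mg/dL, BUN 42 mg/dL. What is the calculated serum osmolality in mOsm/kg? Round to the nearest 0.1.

Calculated osmolality = 2·Na + glucose/18 + BUN/2.8
= 2·162 + 100/18 + 42/2.8
= 324 + 5.56 + 15
= 344.56 mOsm/kg

344.6 mOsm/kg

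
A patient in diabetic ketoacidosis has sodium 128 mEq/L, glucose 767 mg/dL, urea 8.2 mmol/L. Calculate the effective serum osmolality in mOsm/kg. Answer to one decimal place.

Effective osmolality excludes urea (freely permeant across cell membranes):
2·Na + glucose/18
= 2·128 + 767/18
= 256 + 42.61
= 298.61 mOsm/kg

298.6 mOsm/kg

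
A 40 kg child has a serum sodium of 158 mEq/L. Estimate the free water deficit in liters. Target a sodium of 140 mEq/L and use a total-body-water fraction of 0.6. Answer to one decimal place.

TBW = 0.6 · 40 = 24 L
Free water deficit = TBW · (Na/140 − 1)
= 24 · (158/140 − 1)
= 24 · 0.1286
= 3.09 L

3.1 L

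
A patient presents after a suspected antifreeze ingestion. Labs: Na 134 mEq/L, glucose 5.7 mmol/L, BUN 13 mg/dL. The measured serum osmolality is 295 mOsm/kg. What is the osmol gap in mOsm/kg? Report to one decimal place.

16.7 mOsm/kg

Calculated osmolality = 2·Na + glucose + BUN/2.8
= 2·134 + 5.7 + 13/2.8
= 268 + 5.70 + 4.64
= 278.34 mOsm/kg ≈ 278.3 mOsm/kg
Osmolar gap = measured − calculated = 295 − 278.3 = 16.7 mOsm/kg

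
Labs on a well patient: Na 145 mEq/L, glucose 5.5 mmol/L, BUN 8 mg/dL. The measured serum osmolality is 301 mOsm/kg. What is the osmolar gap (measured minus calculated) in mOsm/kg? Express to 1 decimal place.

Calculated osmolality = 2·Na + glucose + BUN/2.8
= 2·145 + 5.5 + 8/2.8
= 290 + 5.50 + 2.86
= 298.36 mOsm/kg ≈ 298.4 mOsm/kg
Osmolar gap = measured − calculated = 301 − 298.4 = 2.6 mOsm/kg

2.6 mOsm/kg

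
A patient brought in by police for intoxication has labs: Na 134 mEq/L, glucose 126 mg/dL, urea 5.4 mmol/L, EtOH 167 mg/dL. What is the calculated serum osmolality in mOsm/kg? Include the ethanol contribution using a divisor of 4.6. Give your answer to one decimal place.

Calculated osmolality = 2·Na + glucose/18 + urea + ethanol/4.6
= 2·134 + 126/18 + 5.4 + 167/4.6
= 268 + 7 + 5.40 + 36.30
= 316.7 mOsm/kg

316.7 mOsm/kg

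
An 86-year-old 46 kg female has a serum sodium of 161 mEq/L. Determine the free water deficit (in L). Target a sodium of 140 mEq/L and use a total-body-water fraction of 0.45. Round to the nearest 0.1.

3.1 L

TBW = 0.45 · 46 = 20.7 L
Free water deficit = TBW · (Na/140 − 1)
= 20.7 · (161/140 − 1)
= 20.7 · 0.15
= 3.1 L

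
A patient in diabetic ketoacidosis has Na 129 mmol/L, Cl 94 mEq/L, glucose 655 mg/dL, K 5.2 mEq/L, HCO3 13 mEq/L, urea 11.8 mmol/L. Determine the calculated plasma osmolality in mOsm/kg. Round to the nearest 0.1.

Calculated osmolality = 2·Na + glucose/18 + urea
= 2·129 + 655/18 + 11.8
= 258 + 36.39 + 11.80
= 306.19 mOsm/kg

306.2 mOsm/kg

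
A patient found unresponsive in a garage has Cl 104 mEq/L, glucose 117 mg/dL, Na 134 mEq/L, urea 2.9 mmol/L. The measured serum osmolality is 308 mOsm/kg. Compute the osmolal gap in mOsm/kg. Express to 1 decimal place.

30.6 mOsm/kg

Calculated osmolality = 2·Na + glucose/18 + urea
= 2·134 + 117/18 + 2.9
= 268 + 6.50 + 2.90
= 277.4 mOsm/kg ≈ 277.4 mOsm/kg
Osmolar gap = measured − calculated = 308 − 277.4 = 30.6 mOsm/kg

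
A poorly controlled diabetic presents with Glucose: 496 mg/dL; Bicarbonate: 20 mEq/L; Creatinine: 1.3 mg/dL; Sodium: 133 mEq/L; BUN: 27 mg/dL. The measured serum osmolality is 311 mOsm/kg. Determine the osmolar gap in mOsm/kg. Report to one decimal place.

7.8 mOsm/kg

Calculated osmolality = 2·Na + glucose/18 + BUN/2.8
= 2·133 + 496/18 + 27/2.8
= 266 + 27.56 + 9.64
= 303.2 mOsm/kg ≈ 303.2 mOsm/kg
Osmolar gap = measured − calculated = 311 − 303.2 = 7.8 mOsm/kg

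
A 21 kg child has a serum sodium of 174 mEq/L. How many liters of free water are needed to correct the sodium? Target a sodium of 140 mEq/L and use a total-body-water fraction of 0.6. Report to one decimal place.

3.1 L

TBW = 0.6 · 21 = 12.6 L
Free water deficit = TBW · (Na/140 − 1)
= 12.6 · (174/140 − 1)
= 12.6 · 0.2429
= 3.06 L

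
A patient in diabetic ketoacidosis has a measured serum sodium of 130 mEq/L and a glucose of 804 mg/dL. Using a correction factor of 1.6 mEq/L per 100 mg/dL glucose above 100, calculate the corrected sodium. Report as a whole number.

Corrected Na = measured Na + 1.6 · (glucose − 100)/100
= 130 + 1.6 · (804 − 100)/100
= 130 + 11.3
= 141.3 mEq/L

141 mEq/L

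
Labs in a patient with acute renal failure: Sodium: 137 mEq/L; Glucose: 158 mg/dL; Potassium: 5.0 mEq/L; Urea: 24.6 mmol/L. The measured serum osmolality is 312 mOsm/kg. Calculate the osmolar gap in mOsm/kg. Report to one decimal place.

4.6 mOsm/kg

Calculated osmolality = 2·Na + glucose/18 + urea
= 2·137 + 158/18 + 24.6
= 274 + 8.78 + 24.60
= 307.38 mOsm/kg ≈ 307.4 mOsm/kg
Osmolar gap = measured − calculated = 312 − 307.4 = 4.6 mOsm/kg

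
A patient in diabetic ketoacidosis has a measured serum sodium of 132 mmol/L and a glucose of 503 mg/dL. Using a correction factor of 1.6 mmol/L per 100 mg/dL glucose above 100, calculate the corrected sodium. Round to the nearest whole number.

138 mmol/L

Corrected Na = measured Na + 1.6 · (glucose − 100)/100
= 132 + 1.6 · (503 − 100)/100
= 132 + 6.4
= 138.4 mmol/L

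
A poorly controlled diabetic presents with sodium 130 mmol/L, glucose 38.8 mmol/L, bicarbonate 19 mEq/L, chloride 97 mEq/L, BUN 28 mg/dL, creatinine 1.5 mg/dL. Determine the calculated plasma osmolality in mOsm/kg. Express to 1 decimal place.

Calculated osmolality = 2·Na + glucose + BUN/2.8
= 2·130 + 38.8 + 28/2.8
= 260 + 38.80 + 10
= 308.8 mOsm/kg

308.8 mOsm/kg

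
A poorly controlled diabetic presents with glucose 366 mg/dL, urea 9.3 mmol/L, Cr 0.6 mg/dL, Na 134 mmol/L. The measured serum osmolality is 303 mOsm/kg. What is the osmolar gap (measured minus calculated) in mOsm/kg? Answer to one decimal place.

Calculated osmolality = 2·Na + glucose/18 + urea
= 2·134 + 366/18 + 9.3
= 268 + 20.33 + 9.30
= 297.63 mOsm/kg ≈ 297.6 mOsm/kg
Osmolar gap = measured − calculated = 303 − 297.6 = 5.4 mOsm/kg

5.4 mOsm/kg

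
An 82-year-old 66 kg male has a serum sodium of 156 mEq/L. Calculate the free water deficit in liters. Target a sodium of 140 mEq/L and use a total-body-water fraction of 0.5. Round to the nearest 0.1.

3.8 L

TBW = 0.5 · 66 = 33 L
Free water deficit = TBW · (Na/140 − 1)
= 33 · (156/140 − 1)
= 33 · 0.1143
= 3.77 L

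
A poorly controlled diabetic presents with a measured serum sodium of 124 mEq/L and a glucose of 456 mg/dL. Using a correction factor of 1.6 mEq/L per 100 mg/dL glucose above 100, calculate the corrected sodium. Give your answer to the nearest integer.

Corrected Na = measured Na + 1.6 · (glucose − 100)/100
= 124 + 1.6 · (456 − 100)/100
= 124 + 5.7
= 129.7 mEq/L

130 mEq/L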